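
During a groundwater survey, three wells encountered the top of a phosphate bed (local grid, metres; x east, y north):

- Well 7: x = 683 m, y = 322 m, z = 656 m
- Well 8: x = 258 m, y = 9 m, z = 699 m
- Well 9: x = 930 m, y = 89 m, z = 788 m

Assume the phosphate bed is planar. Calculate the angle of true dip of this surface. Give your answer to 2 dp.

Let the plane be z = a·x + b·y + c.
Well 8−Well 7: −425a − 313b = 43;  Well 9−Well 7: 247a − 233b = 132.
Solving gives a = 0.17749, b = −0.37837.
Gradient magnitude |∇z| = √(a² + b²) = √(0.03150 + 0.14317) = 0.41793.
True dip = arctan(0.41793) = 22.68°, dipping toward NNW (azimuth ≈ 335°).

22.68°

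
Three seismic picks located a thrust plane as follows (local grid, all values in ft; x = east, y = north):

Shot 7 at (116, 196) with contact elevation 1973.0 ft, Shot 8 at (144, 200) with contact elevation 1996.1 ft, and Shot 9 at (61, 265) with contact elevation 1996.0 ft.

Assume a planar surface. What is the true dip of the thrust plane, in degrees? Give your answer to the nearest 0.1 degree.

48.5°

Two edge vectors: Shot 7→Shot 8 = (28, 4, 23.1), Shot 7→Shot 9 = (-55, 69, 23).
Normal n = (Shot 7→Shot 8) × (Shot 7→Shot 9) = (-1501.9, -1914.5, 2152).
So ∂z/∂x = −n_x/n_z = 0.69791 and ∂z/∂y = −n_y/n_z = 0.88964.
Gradient magnitude |∇z| = √(a² + b²) = √(0.48708 + 0.79145) = 1.13072.
True dip = arctan(1.13072) = 48.5°, dipping toward SW (azimuth ≈ 218°).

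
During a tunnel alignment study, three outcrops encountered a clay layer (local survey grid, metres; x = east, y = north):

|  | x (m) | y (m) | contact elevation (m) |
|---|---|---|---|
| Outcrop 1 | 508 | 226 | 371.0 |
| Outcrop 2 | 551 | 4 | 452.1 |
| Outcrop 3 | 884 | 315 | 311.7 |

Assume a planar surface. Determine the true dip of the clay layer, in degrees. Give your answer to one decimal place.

Two edge vectors: Outcrop 1→Outcrop 2 = (43, -222, 81.1), Outcrop 1→Outcrop 3 = (376, 89, -59.3).
Normal n = (Outcrop 1→Outcrop 2) × (Outcrop 1→Outcrop 3) = (5946.7, 33043.5, 87299).
So ∂z/∂x = −n_x/n_z = −0.06812 and ∂z/∂y = −n_y/n_z = −0.37851.
Gradient magnitude |∇z| = √(a² + b²) = √(0.00464 + 0.14327) = 0.38459.
True dip = arctan(0.38459) = 21.0°, dipping toward N (azimuth ≈ 010°).

21.0°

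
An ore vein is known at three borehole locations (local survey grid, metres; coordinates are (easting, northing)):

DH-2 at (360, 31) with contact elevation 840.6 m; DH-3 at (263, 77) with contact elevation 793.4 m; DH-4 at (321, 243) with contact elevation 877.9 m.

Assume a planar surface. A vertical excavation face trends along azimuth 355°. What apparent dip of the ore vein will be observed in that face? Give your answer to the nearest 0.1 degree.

Two edge vectors: DH-2→DH-3 = (-97, 46, -47.2), DH-2→DH-4 = (-39, 212, 37.3).
Normal n = (DH-2→DH-3) × (DH-2→DH-4) = (11722.2, 5458.9, -18770).
So ∂z/∂E = −n_x/n_z = 0.62452 and ∂z/∂N = −n_y/n_z = 0.29083.
Unit vector along 355° is (sin 355°, cos 355°) = (-0.0872, 0.9962).
Slope in that direction = a·(-0.0872) + b·(0.9962) = 0.23529.
Apparent dip = arctan|0.23529| = 13.2° (true dip is 34.6°, so apparent ≤ true as expected).

13.2°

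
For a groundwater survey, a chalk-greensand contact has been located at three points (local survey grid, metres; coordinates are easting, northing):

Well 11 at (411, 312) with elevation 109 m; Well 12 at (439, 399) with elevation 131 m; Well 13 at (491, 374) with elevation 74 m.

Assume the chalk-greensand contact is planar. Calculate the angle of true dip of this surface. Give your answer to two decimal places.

Two edge vectors: Well 11→Well 12 = (28, 87, 22), Well 11→Well 13 = (80, 62, -35).
Normal n = (Well 11→Well 12) × (Well 11→Well 13) = (-4409, 2740, -5224).
So ∂z/∂easting = −n_x/n_z = −0.84399 and ∂z/∂northing = −n_y/n_z = 0.52450.
Gradient magnitude |∇z| = √(a² + b²) = √(0.71232 + 0.27510) = 0.99369.
True dip = arctan(0.99369) = 44.82°, dipping toward ESE (azimuth ≈ 122°).

44.82°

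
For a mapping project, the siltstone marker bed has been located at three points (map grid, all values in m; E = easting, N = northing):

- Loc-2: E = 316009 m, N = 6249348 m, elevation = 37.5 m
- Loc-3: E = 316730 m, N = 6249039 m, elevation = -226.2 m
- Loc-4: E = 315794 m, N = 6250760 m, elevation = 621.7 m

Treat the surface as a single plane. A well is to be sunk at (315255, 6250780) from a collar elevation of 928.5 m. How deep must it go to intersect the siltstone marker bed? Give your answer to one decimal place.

190.5 m

Two edge vectors: Loc-2→Loc-3 = (721, -309, -263.7), Loc-2→Loc-4 = (-215, 1412, 584.2).
Normal n = (Loc-2→Loc-3) × (Loc-2→Loc-4) = (191826.6, -364512.7, 951617).
So ∂z/∂E = −n_x/n_z = −0.201579627 and ∂z/∂N = −n_y/n_z = 0.383045595.
Intercept c from Loc-2: 37.5 + 63700.98 − 2393785.22 = −2330046.75.
At (315255, 6250780): z_contact = −63548.99 + 2394333.74 − 2330046.75 = 738.01 m.
Depth below ground = 928.5 − 738.01 = 190.5 m.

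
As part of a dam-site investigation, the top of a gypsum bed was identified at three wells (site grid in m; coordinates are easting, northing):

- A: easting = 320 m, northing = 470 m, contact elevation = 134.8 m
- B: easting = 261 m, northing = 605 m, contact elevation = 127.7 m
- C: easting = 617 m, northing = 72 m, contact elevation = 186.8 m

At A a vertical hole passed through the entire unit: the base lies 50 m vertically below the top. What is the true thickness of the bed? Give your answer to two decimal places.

48.40 m

Let the plane be z = a·easting + b·northing + c.
B−A: −59a + 135b = −7.1;  C−A: 297a − 398b = 52.
Solving gives a = 0.25246, b = 0.05774.
|∇z| = √(a²+b²) = 0.25898, so dip δ = arctan(0.25898) = 14.52°.
True thickness = vertical thickness × cos δ = 50 × cos 14.52° = 48.40 m.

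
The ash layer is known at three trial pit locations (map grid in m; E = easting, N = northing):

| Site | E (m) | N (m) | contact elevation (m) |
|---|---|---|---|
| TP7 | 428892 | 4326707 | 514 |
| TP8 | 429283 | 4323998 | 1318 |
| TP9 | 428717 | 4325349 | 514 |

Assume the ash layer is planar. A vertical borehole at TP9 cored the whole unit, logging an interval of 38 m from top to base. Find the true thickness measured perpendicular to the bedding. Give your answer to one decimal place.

25.6 m

Let the plane be z = a·E + b·N + c.
TP8−TP7: 391a − 2709b = 804;  TP9−TP7: −175a − 1358b = 0.
Solving gives a = 1.08634, b = −0.13999.
|∇z| = √(a²+b²) = 1.09533, so dip δ = arctan(1.09533) = 47.60°.
True thickness = vertical thickness × cos δ = 38 × cos 47.60° = 25.6 m.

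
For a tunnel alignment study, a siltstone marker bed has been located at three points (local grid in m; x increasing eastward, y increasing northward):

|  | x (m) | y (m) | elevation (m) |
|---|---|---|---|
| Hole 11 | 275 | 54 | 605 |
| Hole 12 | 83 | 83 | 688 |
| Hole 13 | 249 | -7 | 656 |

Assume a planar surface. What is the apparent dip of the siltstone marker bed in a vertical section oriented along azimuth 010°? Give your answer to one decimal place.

34.8°

Let the plane be z = a·x + b·y + c.
Hole 12−Hole 11: −192a + 29b = 83;  Hole 13−Hole 11: −26a − 61b = 51.
Solving gives a = −0.52479, b = −0.61239.
Unit vector along 010° is (sin 10°, cos 10°) = (0.1736, 0.9848).
Slope in that direction = a·(0.1736) + b·(0.9848) = −0.69421.
Apparent dip = arctan|0.69421| = 34.8° (true dip is 38.9°, so apparent ≤ true as expected).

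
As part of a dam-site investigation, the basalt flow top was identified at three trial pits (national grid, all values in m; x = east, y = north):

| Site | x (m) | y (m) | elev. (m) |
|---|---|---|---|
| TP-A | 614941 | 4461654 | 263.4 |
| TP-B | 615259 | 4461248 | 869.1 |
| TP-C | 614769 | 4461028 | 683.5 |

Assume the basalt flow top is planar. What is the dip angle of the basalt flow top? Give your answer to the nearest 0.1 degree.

49.6°

Let the plane be z = a·x + b·y + c.
TP-B−TP-A: 318a − 406b = 605.7;  TP-C−TP-A: −172a − 626b = 420.1.
Solving gives a = 0.77578, b = −0.88424.
Gradient magnitude |∇z| = √(a² + b²) = √(0.60184 + 0.78188) = 1.17632.
True dip = arctan(1.17632) = 49.6°, dipping toward NW (azimuth ≈ 319°).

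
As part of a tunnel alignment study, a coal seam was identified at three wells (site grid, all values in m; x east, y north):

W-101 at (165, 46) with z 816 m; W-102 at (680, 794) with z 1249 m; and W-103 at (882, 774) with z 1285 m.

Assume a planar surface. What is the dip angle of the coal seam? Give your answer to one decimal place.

25.7°

Two edge vectors: W-101→W-102 = (515, 748, 433), W-101→W-103 = (717, 728, 469).
Normal n = (W-101→W-102) × (W-101→W-103) = (35588, 68926, -161396).
So ∂z/∂x = −n_x/n_z = 0.22050 and ∂z/∂y = −n_y/n_z = 0.42706.
Gradient magnitude |∇z| = √(a² + b²) = √(0.04862 + 0.18238) = 0.48063.
True dip = arctan(0.48063) = 25.7°, dipping toward SSW (azimuth ≈ 207°).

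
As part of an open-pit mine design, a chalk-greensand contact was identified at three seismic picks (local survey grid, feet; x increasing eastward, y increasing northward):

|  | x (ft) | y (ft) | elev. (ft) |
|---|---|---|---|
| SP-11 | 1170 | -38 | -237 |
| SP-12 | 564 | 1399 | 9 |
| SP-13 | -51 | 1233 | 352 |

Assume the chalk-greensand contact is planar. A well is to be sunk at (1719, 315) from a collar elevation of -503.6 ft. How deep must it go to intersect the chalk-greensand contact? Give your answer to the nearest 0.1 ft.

51.4 ft

Let the plane be z = a·x + b·y + c.
SP-12−SP-11: −606a + 1437b = 246;  SP-13−SP-11: −1221a + 1271b = 589.
Solving gives a = −0.542212, b = −0.057467.
Then c = -237 − a·1170 − b·-38 = 395.20.
At (1719, 315): z_contact = −932.06 − 18.10 + 395.20 = -554.96 ft.
Depth below ground = -503.6 − (-554.96) = 51.4 ft.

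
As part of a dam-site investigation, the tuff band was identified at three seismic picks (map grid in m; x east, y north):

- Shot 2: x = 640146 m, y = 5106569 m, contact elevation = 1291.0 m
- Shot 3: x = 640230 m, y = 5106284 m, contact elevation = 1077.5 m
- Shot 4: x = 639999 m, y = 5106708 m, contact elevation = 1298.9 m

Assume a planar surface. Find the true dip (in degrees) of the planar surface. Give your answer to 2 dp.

Let the plane be z = a·x + b·y + c.
Shot 3−Shot 2: 84a − 285b = −213.5;  Shot 4−Shot 2: −147a + 139b = 7.9.
Solving gives a = 0.90754, b = 1.01661.
Gradient magnitude |∇z| = √(a² + b²) = √(0.82363 + 1.03349) = 1.36276.
True dip = arctan(1.36276) = 53.73°, dipping toward SW (azimuth ≈ 222°).

53.73°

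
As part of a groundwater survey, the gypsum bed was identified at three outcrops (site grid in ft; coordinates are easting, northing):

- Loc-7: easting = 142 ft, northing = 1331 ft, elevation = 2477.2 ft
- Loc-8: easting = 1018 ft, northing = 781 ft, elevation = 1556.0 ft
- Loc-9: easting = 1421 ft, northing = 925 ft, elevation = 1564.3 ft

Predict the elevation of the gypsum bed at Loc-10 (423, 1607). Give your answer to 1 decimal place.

2674.1 ft

Two edge vectors: Loc-7→Loc-8 = (876, -550, -921.2), Loc-7→Loc-9 = (1279, -406, -912.9).
Normal n = (Loc-7→Loc-8) × (Loc-7→Loc-9) = (128087.8, -378514.4, 347794).
So ∂z/∂easting = −n_x/n_z = −0.368286 and ∂z/∂northing = −n_y/n_z = 1.088329.
Intercept c from Loc-7: 2477.2 + 52.30 − 1448.57 = 1080.93.
At (423, 1607): z = −155.8 + 1748.9 + 1080.93 = 2674.1 ft.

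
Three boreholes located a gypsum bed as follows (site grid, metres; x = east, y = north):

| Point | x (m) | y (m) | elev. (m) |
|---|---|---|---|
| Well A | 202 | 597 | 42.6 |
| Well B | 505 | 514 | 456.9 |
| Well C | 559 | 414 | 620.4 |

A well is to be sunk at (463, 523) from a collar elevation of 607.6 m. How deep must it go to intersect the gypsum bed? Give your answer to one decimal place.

205.5 m

Two edge vectors: Well A→Well B = (303, -83, 414.3), Well A→Well C = (357, -183, 577.8).
Normal n = (Well A→Well B) × (Well A→Well C) = (27859.5, -27168.3, -25818).
So ∂z/∂x = −n_x/n_z = 1.07907 and ∂z/∂y = −n_y/n_z = −1.05230.
Intercept c from Well A: 42.6 − 217.97 + 628.22 = 452.85.
At (463, 523): z_contact = 499.61 − 550.35 + 452.85 = 402.11 m.
Depth below ground = 607.6 − 402.11 = 205.5 m.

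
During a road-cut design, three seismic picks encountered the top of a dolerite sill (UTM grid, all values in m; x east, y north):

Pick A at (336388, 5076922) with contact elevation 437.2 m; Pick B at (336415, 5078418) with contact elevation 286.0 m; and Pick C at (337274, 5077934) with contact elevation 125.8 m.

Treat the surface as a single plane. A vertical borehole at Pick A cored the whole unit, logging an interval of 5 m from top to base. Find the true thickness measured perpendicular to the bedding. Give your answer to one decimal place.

Two edge vectors: Pick A→Pick B = (27, 1496, -151.2), Pick A→Pick C = (886, 1012, -311.4).
Normal n = (Pick A→Pick B) × (Pick A→Pick C) = (-312840, -125555.4, -1298132).
So ∂z/∂x = −n_x/n_z = −0.24099 and ∂z/∂y = −n_y/n_z = −0.09672.
|∇z| = √(a²+b²) = 0.25968, so dip δ = arctan(0.25968) = 14.56°.
True thickness = vertical thickness × cos δ = 5 × cos 14.56° = 4.8 m.

4.8 m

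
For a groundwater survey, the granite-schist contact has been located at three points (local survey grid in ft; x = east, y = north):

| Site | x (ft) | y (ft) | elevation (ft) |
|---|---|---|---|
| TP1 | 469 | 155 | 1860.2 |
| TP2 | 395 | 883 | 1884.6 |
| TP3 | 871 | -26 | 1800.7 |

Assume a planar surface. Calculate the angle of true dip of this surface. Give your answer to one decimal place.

Two edge vectors: TP1→TP2 = (-74, 728, 24.4), TP1→TP3 = (402, -181, -59.5).
Normal n = (TP1→TP2) × (TP1→TP3) = (-38899.6, 5405.8, -279262).
So ∂z/∂x = −n_x/n_z = −0.13929 and ∂z/∂y = −n_y/n_z = 0.01936.
Gradient magnitude |∇z| = √(a² + b²) = √(0.01940 + 0.00037) = 0.14063.
True dip = arctan(0.14063) = 8.0°, dipping toward E (azimuth ≈ 098°).

8.0°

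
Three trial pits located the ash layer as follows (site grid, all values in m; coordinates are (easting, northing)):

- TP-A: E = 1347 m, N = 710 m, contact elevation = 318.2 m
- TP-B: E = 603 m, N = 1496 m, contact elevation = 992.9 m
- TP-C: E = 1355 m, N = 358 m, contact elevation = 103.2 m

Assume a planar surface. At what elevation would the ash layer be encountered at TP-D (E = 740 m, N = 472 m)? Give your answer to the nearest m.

Two edge vectors: TP-A→TP-B = (-744, 786, 674.7), TP-A→TP-C = (8, -352, -215).
Normal n = (TP-A→TP-B) × (TP-A→TP-C) = (68504.4, -154562.4, 255600).
So ∂z/∂E = −n_x/n_z = −0.26801 and ∂z/∂N = −n_y/n_z = 0.60470.
Intercept c from TP-A: 318.2 + 361.01 − 429.34 = 249.87.
At (740, 472): z = −198.3 + 285.4 + 249.87 = 337.0 m.

337 m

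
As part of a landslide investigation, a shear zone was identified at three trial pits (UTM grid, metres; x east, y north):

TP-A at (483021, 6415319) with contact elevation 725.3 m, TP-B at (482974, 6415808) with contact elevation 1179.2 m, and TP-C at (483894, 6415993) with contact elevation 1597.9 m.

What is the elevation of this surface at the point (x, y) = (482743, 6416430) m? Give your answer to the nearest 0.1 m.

Two edge vectors: TP-A→TP-B = (-47, 489, 453.9), TP-A→TP-C = (873, 674, 872.6).
Normal n = (TP-A→TP-B) × (TP-A→TP-C) = (120772.8, 437266.9, -458575).
So ∂z/∂x = −n_x/n_z = 0.263365426 and ∂z/∂y = −n_y/n_z = 0.953534100.
Intercept c from TP-A: 725.3 − 127211.03 − 6117225.43 = −6243711.16.
At (482743, 6416430): z = 127137.8 + 6118284.8 − 6243711.16 = 1711.5 m.

1711.5 m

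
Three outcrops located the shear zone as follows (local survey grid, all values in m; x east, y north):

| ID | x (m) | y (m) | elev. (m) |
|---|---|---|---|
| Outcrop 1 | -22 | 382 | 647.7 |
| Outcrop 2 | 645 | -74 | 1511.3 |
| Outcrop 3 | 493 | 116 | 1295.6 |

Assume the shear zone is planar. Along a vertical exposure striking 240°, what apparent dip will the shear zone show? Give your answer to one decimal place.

41.4°

Let the plane be z = a·x + b·y + c.
Outcrop 2−Outcrop 1: 667a − 456b = 863.6;  Outcrop 3−Outcrop 1: 515a − 266b = 647.9.
Solving gives a = 1.14467, b = −0.21953.
Unit vector along 240° is (sin 240°, cos 240°) = (-0.8660, -0.5000).
Slope in that direction = a·(-0.8660) + b·(-0.5000) = −0.88155.
Apparent dip = arctan|0.88155| = 41.4° (true dip is 49.4°, so apparent ≤ true as expected).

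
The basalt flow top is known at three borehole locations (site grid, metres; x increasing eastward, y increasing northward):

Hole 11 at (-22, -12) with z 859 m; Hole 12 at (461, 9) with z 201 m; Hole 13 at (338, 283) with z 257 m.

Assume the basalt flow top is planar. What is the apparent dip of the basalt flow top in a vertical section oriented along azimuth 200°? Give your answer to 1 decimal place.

39.9°

Let the plane be z = a·x + b·y + c.
Hole 12−Hole 11: 483a + 21b = −658;  Hole 13−Hole 11: 360a + 295b = −602.
Solving gives a = −1.34495, b = −0.39938.
Unit vector along 200° is (sin 200°, cos 200°) = (-0.3420, -0.9397).
Slope in that direction = a·(-0.3420) + b·(-0.9397) = 0.83529.
Apparent dip = arctan|0.83529| = 39.9° (true dip is 54.5°, so apparent ≤ true as expected).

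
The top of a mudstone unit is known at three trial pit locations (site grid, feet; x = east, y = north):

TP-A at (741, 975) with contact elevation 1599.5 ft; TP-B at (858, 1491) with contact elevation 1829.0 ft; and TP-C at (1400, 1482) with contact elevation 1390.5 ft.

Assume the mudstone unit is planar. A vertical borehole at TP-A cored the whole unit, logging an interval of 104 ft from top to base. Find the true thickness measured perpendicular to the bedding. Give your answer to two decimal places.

73.00 ft

Two edge vectors: TP-A→TP-B = (117, 516, 229.5), TP-A→TP-C = (659, 507, -209).
Normal n = (TP-A→TP-B) × (TP-A→TP-C) = (-224200.5, 175693.5, -280725).
So ∂z/∂x = −n_x/n_z = −0.79865 and ∂z/∂y = −n_y/n_z = 0.62586.
|∇z| = √(a²+b²) = 1.01466, so dip δ = arctan(1.01466) = 45.42°.
True thickness = vertical thickness × cos δ = 104 × cos 45.42° = 73.00 ft.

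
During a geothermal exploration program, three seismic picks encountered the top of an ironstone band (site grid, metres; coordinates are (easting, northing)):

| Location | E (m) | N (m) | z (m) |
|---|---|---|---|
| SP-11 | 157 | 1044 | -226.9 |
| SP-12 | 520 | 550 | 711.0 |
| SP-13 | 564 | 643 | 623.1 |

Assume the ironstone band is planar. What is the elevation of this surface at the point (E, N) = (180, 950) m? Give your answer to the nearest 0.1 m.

Let the plane be z = a·E + b·N + c.
SP-12−SP-11: 363a − 494b = 937.9;  SP-13−SP-11: 407a − 401b = 850.
Solving gives a = 0.789298, b = −1.318593.
Then c = -226.9 − a·157 − b·1044 = 1025.79.
At (180, 950): z = 142.1 − 1252.7 + 1025.79 = -84.8 m.

-84.8 m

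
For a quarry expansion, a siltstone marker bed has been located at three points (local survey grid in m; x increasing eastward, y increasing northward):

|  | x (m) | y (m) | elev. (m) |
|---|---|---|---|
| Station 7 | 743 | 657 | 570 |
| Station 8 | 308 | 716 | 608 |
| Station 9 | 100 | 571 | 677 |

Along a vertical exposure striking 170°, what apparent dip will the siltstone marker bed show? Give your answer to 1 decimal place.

14.9°

Let the plane be z = a·x + b·y + c.
Station 8−Station 7: −435a + 59b = 38;  Station 9−Station 7: −643a − 86b = 107.
Solving gives a = −0.12716, b = −0.29346.
Unit vector along 170° is (sin 170°, cos 170°) = (0.1736, -0.9848).
Slope in that direction = a·(0.1736) + b·(-0.9848) = 0.26692.
Apparent dip = arctan|0.26692| = 14.9° (true dip is 17.7°, so apparent ≤ true as expected).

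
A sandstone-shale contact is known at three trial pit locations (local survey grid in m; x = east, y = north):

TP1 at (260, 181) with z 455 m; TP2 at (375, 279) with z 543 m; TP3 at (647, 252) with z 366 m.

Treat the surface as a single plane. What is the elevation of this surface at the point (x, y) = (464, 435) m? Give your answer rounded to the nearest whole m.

730 m

Let the plane be z = a·x + b·y + c.
TP2−TP1: 115a + 98b = 88;  TP3−TP1: 387a + 71b = −89.
Solving gives a = −0.50301, b = 1.48822.
Then c = 455 − a·260 − b·181 = 316.41.
At (464, 435): z = −233.4 + 647.4 + 316.41 = 730.4 m.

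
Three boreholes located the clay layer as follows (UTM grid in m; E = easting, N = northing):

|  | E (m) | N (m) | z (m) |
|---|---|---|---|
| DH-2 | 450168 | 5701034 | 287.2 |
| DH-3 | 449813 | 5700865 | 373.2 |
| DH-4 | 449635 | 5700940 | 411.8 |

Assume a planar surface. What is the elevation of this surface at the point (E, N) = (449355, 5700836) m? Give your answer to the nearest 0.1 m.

478.8 m

Two edge vectors: DH-2→DH-3 = (-355, -169, 86), DH-2→DH-4 = (-533, -94, 124.6).
Normal n = (DH-2→DH-3) × (DH-2→DH-4) = (-12973.4, -1605, -56707).
So ∂z/∂E = −n_x/n_z = −0.228779516 and ∂z/∂N = −n_y/n_z = −0.028303384.
Intercept c from DH-2: 287.2 + 102989.22 + 161358.55 = 264634.97.
At (449355, 5700836): z = −102803.2 − 161353.0 + 264634.97 = 478.8 m.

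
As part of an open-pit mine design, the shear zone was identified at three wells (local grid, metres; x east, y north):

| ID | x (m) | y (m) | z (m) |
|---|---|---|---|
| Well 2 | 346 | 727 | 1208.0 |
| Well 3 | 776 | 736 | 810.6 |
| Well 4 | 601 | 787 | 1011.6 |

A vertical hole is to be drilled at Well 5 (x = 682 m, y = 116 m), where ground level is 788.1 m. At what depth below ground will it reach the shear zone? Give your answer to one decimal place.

Let the plane be z = a·x + b·y + c.
Well 3−Well 2: 430a + 9b = −397.4;  Well 4−Well 2: 255a + 60b = −196.4.
Solving gives a = −0.93922, b = 0.71836.
Then c = 1208 − a·346 − b·727 = 1010.72.
At (682, 116): z_contact = −640.55 + 83.33 + 1010.72 = 453.50 m.
Depth below ground = 788.1 − 453.50 = 334.6 m.

334.6 m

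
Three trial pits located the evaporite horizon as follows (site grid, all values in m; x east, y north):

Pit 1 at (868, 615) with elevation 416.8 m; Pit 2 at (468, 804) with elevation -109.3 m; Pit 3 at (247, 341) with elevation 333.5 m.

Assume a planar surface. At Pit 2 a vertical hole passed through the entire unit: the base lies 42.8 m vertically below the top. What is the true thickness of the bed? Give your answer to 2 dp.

Two edge vectors: Pit 1→Pit 2 = (-400, 189, -526.1), Pit 1→Pit 3 = (-621, -274, -83.3).
Normal n = (Pit 1→Pit 2) × (Pit 1→Pit 3) = (-159895.1, 293388.1, 226969).
So ∂z/∂x = −n_x/n_z = 0.70448 and ∂z/∂y = −n_y/n_z = −1.29264.
|∇z| = √(a²+b²) = 1.47214, so dip δ = arctan(1.47214) = 55.81°.
True thickness = vertical thickness × cos δ = 42.8 × cos 55.81° = 24.05 m.

24.05 m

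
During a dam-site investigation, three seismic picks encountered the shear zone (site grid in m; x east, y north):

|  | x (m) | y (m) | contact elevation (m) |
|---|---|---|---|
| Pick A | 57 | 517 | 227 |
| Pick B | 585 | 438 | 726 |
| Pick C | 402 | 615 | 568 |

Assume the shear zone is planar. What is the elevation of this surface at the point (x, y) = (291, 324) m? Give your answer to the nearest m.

Two edge vectors: Pick A→Pick B = (528, -79, 499), Pick A→Pick C = (345, 98, 341).
Normal n = (Pick A→Pick B) × (Pick A→Pick C) = (-75841, -7893, 78999).
So ∂z/∂x = −n_x/n_z = 0.96002 and ∂z/∂y = −n_y/n_z = 0.09991.
Intercept c from Pick A: 227 − 54.72 − 51.65 = 120.62.
At (291, 324): z = 279.4 + 32.4 + 120.62 = 432.4 m.

432 m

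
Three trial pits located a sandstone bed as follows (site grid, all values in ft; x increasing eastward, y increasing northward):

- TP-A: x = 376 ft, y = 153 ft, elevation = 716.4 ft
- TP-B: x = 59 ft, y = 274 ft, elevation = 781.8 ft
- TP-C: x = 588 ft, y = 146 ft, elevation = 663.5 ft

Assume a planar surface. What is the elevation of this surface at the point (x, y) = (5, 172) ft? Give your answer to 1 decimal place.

Two edge vectors: TP-A→TP-B = (-317, 121, 65.4), TP-A→TP-C = (212, -7, -52.9).
Normal n = (TP-A→TP-B) × (TP-A→TP-C) = (-5943.1, -2904.5, -23433).
So ∂z/∂x = −n_x/n_z = −0.25362 and ∂z/∂y = −n_y/n_z = −0.12395.
Intercept c from TP-A: 716.4 + 95.36 + 18.96 = 830.73.
At (5, 172): z = −1.3 − 21.3 + 830.73 = 808.1 ft.

808.1 ft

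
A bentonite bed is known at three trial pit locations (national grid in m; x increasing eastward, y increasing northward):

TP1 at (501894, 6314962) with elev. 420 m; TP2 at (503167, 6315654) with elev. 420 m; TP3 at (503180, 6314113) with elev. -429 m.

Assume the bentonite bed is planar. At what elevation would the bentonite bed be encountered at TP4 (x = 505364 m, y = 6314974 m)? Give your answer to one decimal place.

-607.9 m

Two edge vectors: TP1→TP2 = (1273, 692, 0), TP1→TP3 = (1286, -849, -849).
Normal n = (TP1→TP2) × (TP1→TP3) = (-587508, 1080777, -1970689).
So ∂z/∂x = −n_x/n_z = −0.298123144 and ∂z/∂y = −n_y/n_z = 0.548425957.
Intercept c from TP1: 420 + 149626.22 − 3463289.08 = −3313242.86.
At (505364, 6314974): z = −150660.7 + 3463295.7 − 3313242.86 = -607.9 m.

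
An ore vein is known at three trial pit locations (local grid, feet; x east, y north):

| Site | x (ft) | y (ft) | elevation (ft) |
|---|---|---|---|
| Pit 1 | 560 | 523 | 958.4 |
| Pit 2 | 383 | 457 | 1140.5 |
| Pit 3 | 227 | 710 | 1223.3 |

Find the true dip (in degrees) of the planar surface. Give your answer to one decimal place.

Let the plane be z = a·x + b·y + c.
Pit 2−Pit 1: −177a − 66b = 182.1;  Pit 3−Pit 1: −333a + 187b = 264.9.
Solving gives a = −0.93571, b = −0.24969.
Gradient magnitude |∇z| = √(a² + b²) = √(0.87555 + 0.06234) = 0.96845.
True dip = arctan(0.96845) = 44.1°, dipping toward ENE (azimuth ≈ 075°).

44.1°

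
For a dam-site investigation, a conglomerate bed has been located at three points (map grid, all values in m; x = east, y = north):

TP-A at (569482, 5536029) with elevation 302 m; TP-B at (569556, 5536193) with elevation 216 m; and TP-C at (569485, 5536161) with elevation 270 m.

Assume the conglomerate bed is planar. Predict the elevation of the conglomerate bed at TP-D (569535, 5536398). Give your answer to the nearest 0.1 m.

Two edge vectors: TP-A→TP-B = (74, 164, -86), TP-A→TP-C = (3, 132, -32).
Normal n = (TP-A→TP-B) × (TP-A→TP-C) = (6104, 2110, 9276).
So ∂z/∂x = −n_x/n_z = −0.658042260 and ∂z/∂y = −n_y/n_z = −0.227468737.
Intercept c from TP-A: 302 + 374743.22 + 1259273.52 = 1634318.74.
At (569535, 5536398): z = −374778.1 − 1259357.5 + 1634318.74 = 183.2 m.

183.2 m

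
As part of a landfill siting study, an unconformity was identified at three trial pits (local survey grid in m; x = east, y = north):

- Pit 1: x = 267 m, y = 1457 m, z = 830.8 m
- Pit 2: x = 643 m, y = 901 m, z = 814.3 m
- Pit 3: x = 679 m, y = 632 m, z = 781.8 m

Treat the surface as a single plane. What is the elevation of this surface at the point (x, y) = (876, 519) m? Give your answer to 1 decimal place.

Two edge vectors: Pit 1→Pit 2 = (376, -556, -16.5), Pit 1→Pit 3 = (412, -825, -49).
Normal n = (Pit 1→Pit 2) × (Pit 1→Pit 3) = (13631.5, 11626, -81128).
So ∂z/∂x = −n_x/n_z = 0.168025 and ∂z/∂y = −n_y/n_z = 0.143304.
Intercept c from Pit 1: 830.8 − 44.86 − 208.79 = 577.14.
At (876, 519): z = 147.2 + 74.4 + 577.14 = 798.7 m.

798.7 m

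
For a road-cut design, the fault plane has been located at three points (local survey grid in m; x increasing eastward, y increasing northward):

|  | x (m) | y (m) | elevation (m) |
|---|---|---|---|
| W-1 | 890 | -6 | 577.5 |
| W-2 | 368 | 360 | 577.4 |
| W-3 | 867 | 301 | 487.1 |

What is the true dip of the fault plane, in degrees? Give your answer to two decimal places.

Let the plane be z = a·x + b·y + c.
W-2−W-1: −522a + 366b = −0.1;  W-3−W-1: −23a + 307b = −90.4.
Solving gives a = −0.21771, b = −0.31077.
Gradient magnitude |∇z| = √(a² + b²) = √(0.04740 + 0.09658) = 0.37944.
True dip = arctan(0.37944) = 20.78°, dipping toward NE (azimuth ≈ 035°).

20.78°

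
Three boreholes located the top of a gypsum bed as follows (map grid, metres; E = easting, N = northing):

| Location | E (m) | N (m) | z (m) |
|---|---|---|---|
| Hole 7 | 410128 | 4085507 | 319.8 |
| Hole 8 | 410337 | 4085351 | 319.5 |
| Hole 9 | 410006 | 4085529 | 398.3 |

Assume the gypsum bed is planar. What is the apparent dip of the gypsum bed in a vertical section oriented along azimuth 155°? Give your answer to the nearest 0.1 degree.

33.8°

Two edge vectors: Hole 7→Hole 8 = (209, -156, -0.3), Hole 7→Hole 9 = (-122, 22, 78.5).
Normal n = (Hole 7→Hole 8) × (Hole 7→Hole 9) = (-12239.4, -16369.9, -14434).
So ∂z/∂E = −n_x/n_z = −0.84796 and ∂z/∂N = −n_y/n_z = −1.13412.
Unit vector along 155° is (sin 155°, cos 155°) = (0.4226, -0.9063).
Slope in that direction = a·(0.4226) + b·(-0.9063) = 0.66950.
Apparent dip = arctan|0.66950| = 33.8° (true dip is 54.8°, so apparent ≤ true as expected).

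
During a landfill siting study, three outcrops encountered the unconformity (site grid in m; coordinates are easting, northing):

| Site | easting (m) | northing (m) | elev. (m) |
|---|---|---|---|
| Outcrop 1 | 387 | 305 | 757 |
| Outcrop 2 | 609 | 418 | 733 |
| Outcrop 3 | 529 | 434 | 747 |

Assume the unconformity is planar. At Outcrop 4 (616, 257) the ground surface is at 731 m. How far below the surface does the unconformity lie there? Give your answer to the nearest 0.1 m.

14.3 m

Two edge vectors: Outcrop 1→Outcrop 2 = (222, 113, -24), Outcrop 1→Outcrop 3 = (142, 129, -10).
Normal n = (Outcrop 1→Outcrop 2) × (Outcrop 1→Outcrop 3) = (1966, -1188, 12592).
So ∂z/∂easting = −n_x/n_z = −0.15613 and ∂z/∂northing = −n_y/n_z = 0.09435.
Intercept c from Outcrop 1: 757 + 60.42 − 28.78 = 788.65.
At (616, 257): z_contact = −96.18 + 24.25 + 788.65 = 716.72 m.
Depth below ground = 731 − 716.72 = 14.3 m.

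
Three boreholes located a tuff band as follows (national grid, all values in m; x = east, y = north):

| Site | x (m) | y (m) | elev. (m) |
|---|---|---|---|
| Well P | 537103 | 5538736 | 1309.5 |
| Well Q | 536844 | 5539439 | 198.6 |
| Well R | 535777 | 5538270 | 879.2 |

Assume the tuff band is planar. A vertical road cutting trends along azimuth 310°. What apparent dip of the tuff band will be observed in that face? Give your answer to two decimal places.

55.00°

Let the plane be z = a·x + b·y + c.
Well Q−Well P: −259a + 703b = −1110.9;  Well R−Well P: −1326a − 466b = −430.3.
Solving gives a = 0.77899, b = −1.29323.
Unit vector along 310° is (sin 310°, cos 310°) = (-0.7660, 0.6428).
Slope in that direction = a·(-0.7660) + b·(0.6428) = −1.42802.
Apparent dip = arctan|1.42802| = 55.00° (true dip is 56.5°, so apparent ≤ true as expected).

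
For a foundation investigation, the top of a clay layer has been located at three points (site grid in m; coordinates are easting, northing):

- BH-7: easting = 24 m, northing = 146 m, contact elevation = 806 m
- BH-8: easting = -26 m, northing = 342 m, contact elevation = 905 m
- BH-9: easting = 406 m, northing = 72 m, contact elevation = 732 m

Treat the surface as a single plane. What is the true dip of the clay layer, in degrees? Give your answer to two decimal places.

26.10°

Two edge vectors: BH-7→BH-8 = (-50, 196, 99), BH-7→BH-9 = (382, -74, -74).
Normal n = (BH-7→BH-8) × (BH-7→BH-9) = (-7178, 34118, -71172).
So ∂z/∂easting = −n_x/n_z = −0.10085 and ∂z/∂northing = −n_y/n_z = 0.47937.
Gradient magnitude |∇z| = √(a² + b²) = √(0.01017 + 0.22980) = 0.48987.
True dip = arctan(0.48987) = 26.10°, dipping toward SSE (azimuth ≈ 168°).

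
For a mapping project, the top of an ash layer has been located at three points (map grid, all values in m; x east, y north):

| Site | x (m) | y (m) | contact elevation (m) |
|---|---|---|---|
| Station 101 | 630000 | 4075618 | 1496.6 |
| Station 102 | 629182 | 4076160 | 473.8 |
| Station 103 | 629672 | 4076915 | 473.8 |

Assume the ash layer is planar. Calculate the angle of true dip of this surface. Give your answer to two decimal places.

46.19°

Two edge vectors: Station 101→Station 102 = (-818, 542, -1022.8), Station 101→Station 103 = (-328, 1297, -1022.8).
Normal n = (Station 101→Station 102) × (Station 101→Station 103) = (772214, -501172, -883170).
So ∂z/∂x = −n_x/n_z = 0.87437 and ∂z/∂y = −n_y/n_z = −0.56747.
Gradient magnitude |∇z| = √(a² + b²) = √(0.76452 + 0.32202) = 1.04237.
True dip = arctan(1.04237) = 46.19°, dipping toward WNW (azimuth ≈ 303°).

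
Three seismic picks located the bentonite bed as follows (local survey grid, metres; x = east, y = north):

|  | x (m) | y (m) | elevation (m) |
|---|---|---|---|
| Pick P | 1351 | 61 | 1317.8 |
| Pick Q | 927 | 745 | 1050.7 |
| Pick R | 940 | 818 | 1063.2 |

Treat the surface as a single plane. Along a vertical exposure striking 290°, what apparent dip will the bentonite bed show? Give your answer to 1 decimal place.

Two edge vectors: Pick P→Pick Q = (-424, 684, -267.1), Pick P→Pick R = (-411, 757, -254.6).
Normal n = (Pick P→Pick Q) × (Pick P→Pick R) = (28048.3, 1827.7, -39844).
So ∂z/∂x = −n_x/n_z = 0.70395 and ∂z/∂y = −n_y/n_z = 0.04587.
Unit vector along 290° is (sin 290°, cos 290°) = (-0.9397, 0.3420).
Slope in that direction = a·(-0.9397) + b·(0.3420) = −0.64581.
Apparent dip = arctan|0.64581| = 32.9° (true dip is 35.2°, so apparent ≤ true as expected).

32.9°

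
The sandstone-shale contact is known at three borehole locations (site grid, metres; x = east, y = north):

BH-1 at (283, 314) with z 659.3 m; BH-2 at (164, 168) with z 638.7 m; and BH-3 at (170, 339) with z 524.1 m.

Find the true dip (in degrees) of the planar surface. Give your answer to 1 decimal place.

Two edge vectors: BH-1→BH-2 = (-119, -146, -20.6), BH-1→BH-3 = (-113, 25, -135.2).
Normal n = (BH-1→BH-2) × (BH-1→BH-3) = (20254.2, -13761, -19473).
So ∂z/∂x = −n_x/n_z = 1.04012 and ∂z/∂y = −n_y/n_z = −0.70667.
Gradient magnitude |∇z| = √(a² + b²) = √(1.08184 + 0.49938) = 1.25747.
True dip = arctan(1.25747) = 51.5°, dipping toward NW (azimuth ≈ 304°).

51.5°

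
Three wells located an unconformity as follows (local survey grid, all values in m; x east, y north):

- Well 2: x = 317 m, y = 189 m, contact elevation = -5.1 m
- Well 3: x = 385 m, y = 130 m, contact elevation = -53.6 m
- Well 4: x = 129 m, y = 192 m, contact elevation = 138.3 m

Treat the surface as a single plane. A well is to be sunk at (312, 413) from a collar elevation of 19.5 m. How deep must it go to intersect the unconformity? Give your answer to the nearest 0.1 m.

33.8 m

Let the plane be z = a·x + b·y + c.
Well 3−Well 2: 68a − 59b = −48.5;  Well 4−Well 2: −188a + 3b = 143.4.
Solving gives a = −0.76369, b = −0.05816.
Then c = -5.1 − a·317 − b·189 = 247.98.
At (312, 413): z_contact = −238.27 − 24.02 + 247.98 = -14.31 m.
Depth below ground = 19.5 − (-14.31) = 33.8 m.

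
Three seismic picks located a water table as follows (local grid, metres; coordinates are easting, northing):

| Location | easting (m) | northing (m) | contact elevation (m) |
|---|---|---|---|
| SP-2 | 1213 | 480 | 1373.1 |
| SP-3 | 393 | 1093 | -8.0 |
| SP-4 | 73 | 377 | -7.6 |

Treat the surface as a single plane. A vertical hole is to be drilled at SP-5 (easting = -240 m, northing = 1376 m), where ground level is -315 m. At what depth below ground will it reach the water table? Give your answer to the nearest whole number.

Two edge vectors: SP-2→SP-3 = (-820, 613, -1381.1), SP-2→SP-4 = (-1140, -103, -1380.7).
Normal n = (SP-2→SP-3) × (SP-2→SP-4) = (-988622.4, 442280, 783280).
So ∂z/∂easting = −n_x/n_z = 1.26216 and ∂z/∂northing = −n_y/n_z = −0.56465.
Intercept c from SP-2: 1373.1 − 1531.00 + 271.03 = 113.14.
At (-240, 1376): z_contact = −302.9 − 777.0 + 113.14 = -966.7 m.
Depth below ground = -315 − (-966.7) = 652 m.

652 m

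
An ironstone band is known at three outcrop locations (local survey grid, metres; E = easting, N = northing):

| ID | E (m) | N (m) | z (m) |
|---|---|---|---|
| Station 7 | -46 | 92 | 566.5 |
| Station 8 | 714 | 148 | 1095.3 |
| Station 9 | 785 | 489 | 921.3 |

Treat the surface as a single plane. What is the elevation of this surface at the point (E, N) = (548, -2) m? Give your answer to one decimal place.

1071.5 m

Two edge vectors: Station 7→Station 8 = (760, 56, 528.8), Station 7→Station 9 = (831, 397, 354.8).
Normal n = (Station 7→Station 8) × (Station 7→Station 9) = (-190064.8, 169784.8, 255184).
So ∂z/∂E = −n_x/n_z = 0.74481 and ∂z/∂N = −n_y/n_z = −0.66534.
Intercept c from Station 7: 566.5 + 34.26 + 61.21 = 661.97.
At (548, -2): z = 408.2 + 1.3 + 661.97 = 1071.5 m.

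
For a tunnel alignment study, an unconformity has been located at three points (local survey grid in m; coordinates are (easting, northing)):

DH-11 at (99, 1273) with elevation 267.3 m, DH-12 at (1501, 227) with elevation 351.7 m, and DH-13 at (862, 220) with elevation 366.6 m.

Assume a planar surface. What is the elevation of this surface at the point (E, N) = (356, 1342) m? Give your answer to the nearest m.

Two edge vectors: DH-11→DH-12 = (1402, -1046, 84.4), DH-11→DH-13 = (763, -1053, 99.3).
Normal n = (DH-11→DH-12) × (DH-11→DH-13) = (-14994.6, -74821.4, -678208).
So ∂z/∂E = −n_x/n_z = −0.02211 and ∂z/∂N = −n_y/n_z = −0.11032.
Intercept c from DH-11: 267.3 + 2.19 + 140.44 = 409.93.
At (356, 1342): z = −7.9 − 148.1 + 409.93 = 254.0 m.

254 m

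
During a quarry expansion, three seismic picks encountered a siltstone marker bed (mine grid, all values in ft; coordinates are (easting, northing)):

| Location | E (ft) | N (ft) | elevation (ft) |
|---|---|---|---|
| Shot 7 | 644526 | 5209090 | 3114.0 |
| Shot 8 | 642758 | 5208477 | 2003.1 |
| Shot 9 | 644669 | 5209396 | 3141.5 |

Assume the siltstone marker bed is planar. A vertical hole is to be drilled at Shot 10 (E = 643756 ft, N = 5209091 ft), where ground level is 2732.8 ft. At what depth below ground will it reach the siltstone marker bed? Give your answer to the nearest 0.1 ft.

Two edge vectors: Shot 7→Shot 8 = (-1768, -613, -1110.9), Shot 7→Shot 9 = (143, 306, 27.5).
Normal n = (Shot 7→Shot 8) × (Shot 7→Shot 9) = (323077.9, -110238.7, -453349).
So ∂z/∂E = −n_x/n_z = 0.712647210 and ∂z/∂N = −n_y/n_z = −0.243165199.
Intercept c from Shot 7: 3114 − 459319.66 + 1266669.41 = 810463.75.
At (643756, 5209091): z_contact = 458770.92 − 1266669.65 + 810463.75 = 2565.02 ft.
Depth below ground = 2732.8 − 2565.02 = 167.8 ft.

167.8 ft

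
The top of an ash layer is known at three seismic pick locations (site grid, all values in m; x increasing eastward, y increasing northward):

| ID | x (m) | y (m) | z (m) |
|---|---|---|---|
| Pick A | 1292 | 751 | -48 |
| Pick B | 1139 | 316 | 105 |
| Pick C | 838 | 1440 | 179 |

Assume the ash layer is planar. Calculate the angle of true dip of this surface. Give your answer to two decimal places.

34.36°

Let the plane be z = a·x + b·y + c.
Pick B−Pick A: −153a − 435b = 153;  Pick C−Pick A: −454a + 689b = 227.
Solving gives a = −0.67401, b = −0.11466.
Gradient magnitude |∇z| = √(a² + b²) = √(0.45429 + 0.01315) = 0.68369.
True dip = arctan(0.68369) = 34.36°, dipping toward E (azimuth ≈ 080°).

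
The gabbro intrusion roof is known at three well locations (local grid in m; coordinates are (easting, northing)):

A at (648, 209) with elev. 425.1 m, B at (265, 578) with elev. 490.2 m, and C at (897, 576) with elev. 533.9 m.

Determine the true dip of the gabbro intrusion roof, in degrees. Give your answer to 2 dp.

14.50°

Let the plane be z = a·E + b·N + c.
B−A: −383a + 369b = 65.1;  C−A: 249a + 367b = 108.8.
Solving gives a = 0.06993, b = 0.24901.
Gradient magnitude |∇z| = √(a² + b²) = √(0.00489 + 0.06201) = 0.25864.
True dip = arctan(0.25864) = 14.50°, dipping toward SSW (azimuth ≈ 196°).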